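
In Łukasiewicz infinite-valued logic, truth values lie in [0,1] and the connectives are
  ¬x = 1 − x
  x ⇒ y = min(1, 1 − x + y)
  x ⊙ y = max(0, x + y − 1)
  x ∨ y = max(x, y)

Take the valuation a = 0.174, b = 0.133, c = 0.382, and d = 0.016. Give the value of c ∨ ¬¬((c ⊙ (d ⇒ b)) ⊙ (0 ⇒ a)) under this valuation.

0.382

d ⇒ b = min(1, 1 − 0.016 + 0.133) = min(1, 1.117) = 1.000
c ⊙ (d ⇒ b) = max(0, 0.382 + 1.000 − 1) = max(0, 0.382) = 0.382
0 ⇒ a = min(1, 1 − 0.000 + 0.174) = min(1, 1.174) = 1.000
(c ⊙ (d ⇒ b)) ⊙ (0 ⇒ a) = max(0, 0.382 + 1.000 − 1) = max(0, 0.382) = 0.382
¬((c ⊙ (d ⇒ b)) ⊙ (0 ⇒ a)) = 1 − 0.382 = 0.618
¬¬((c ⊙ (d ⇒ b)) ⊙ (0 ⇒ a)) = 1 − 0.618 = 0.382
c ∨ ¬¬((c ⊙ (d ⇒ b)) ⊙ (0 ⇒ a)) = max(0.382, 0.382) = 0.382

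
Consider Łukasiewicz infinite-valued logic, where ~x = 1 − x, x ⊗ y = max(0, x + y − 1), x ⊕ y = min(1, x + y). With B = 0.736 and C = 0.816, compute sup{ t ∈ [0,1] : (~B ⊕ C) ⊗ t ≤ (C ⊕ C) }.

~B = 1 − 0.736 = 0.264
~B ⊕ C = min(1, 0.264 + 0.816) = min(1, 1.080) = 1.000
So the left factor is ~B ⊕ C = 1.000.
C ⊕ C = min(1, 0.816 + 0.816) = min(1, 1.632) = 1.000
So the right-hand bound is C ⊕ C = 1.000.
The residuum of the Łukasiewicz t-norm gives the supremum: min(1, 1 − 1.000 + 1.000).
1 − 1.000 + 1.000 = 1.000, so t = min(1, 1.000) = 1.000.
Check: 1.000 ⊗ 1.000 = max(0, 1.000) = 1.000 ≤ 1.000.

1.000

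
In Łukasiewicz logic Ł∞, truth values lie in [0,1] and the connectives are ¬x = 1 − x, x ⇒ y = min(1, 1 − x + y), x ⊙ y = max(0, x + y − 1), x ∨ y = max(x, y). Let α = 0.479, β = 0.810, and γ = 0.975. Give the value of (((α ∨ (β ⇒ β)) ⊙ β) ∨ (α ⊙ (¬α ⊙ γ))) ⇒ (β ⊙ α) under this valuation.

0.479

β ⇒ β = min(1, 1 − 0.810 + 0.810) = min(1, 1.000) = 1.000
α ∨ (β ⇒ β) = max(0.479, 1.000) = 1.000
(α ∨ (β ⇒ β)) ⊙ β = max(0, 1.000 + 0.810 − 1) = max(0, 0.810) = 0.810
¬α = 1 − 0.479 = 0.521
¬α ⊙ γ = max(0, 0.521 + 0.975 − 1) = max(0, 0.496) = 0.496
α ⊙ (¬α ⊙ γ) = max(0, 0.479 + 0.496 − 1) = max(0, -0.025) = 0.000
((α ∨ (β ⇒ β)) ⊙ β) ∨ (α ⊙ (¬α ⊙ γ)) = max(0.810, 0.000) = 0.810
β ⊙ α = max(0, 0.810 + 0.479 − 1) = max(0, 0.289) = 0.289
(((α ∨ (β ⇒ β)) ⊙ β) ∨ (α ⊙ (¬α ⊙ γ))) ⇒ (β ⊙ α) = min(1, 1 − 0.810 + 0.289) = min(1, 0.479) = 0.479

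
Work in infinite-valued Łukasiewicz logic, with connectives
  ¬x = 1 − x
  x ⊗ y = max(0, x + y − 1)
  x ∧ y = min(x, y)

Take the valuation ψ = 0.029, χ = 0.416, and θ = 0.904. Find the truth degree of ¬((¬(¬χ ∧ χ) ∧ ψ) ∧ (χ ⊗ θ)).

0.971

¬χ = 1 − 0.416 = 0.584
¬χ ∧ χ = min(0.584, 0.416) = 0.416
¬(¬χ ∧ χ) = 1 − 0.416 = 0.584
¬(¬χ ∧ χ) ∧ ψ = min(0.584, 0.029) = 0.029
χ ⊗ θ = max(0, 0.416 + 0.904 − 1) = max(0, 0.320) = 0.320
(¬(¬χ ∧ χ) ∧ ψ) ∧ (χ ⊗ θ) = min(0.029, 0.320) = 0.029
¬((¬(¬χ ∧ χ) ∧ ψ) ∧ (χ ⊗ θ)) = 1 − 0.029 = 0.971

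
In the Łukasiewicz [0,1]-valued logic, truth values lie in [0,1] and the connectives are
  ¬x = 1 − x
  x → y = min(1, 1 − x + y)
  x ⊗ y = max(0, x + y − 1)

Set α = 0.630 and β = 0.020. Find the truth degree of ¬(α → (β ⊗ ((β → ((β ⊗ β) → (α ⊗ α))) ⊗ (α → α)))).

0.610

β ⊗ β = max(0, 0.020 + 0.020 − 1) = max(0, -0.960) = 0.000
α ⊗ α = max(0, 0.630 + 0.630 − 1) = max(0, 0.260) = 0.260
(β ⊗ β) → (α ⊗ α) = min(1, 1 − 0.000 + 0.260) = min(1, 1.260) = 1.000
β → ((β ⊗ β) → (α ⊗ α)) = min(1, 1 − 0.020 + 1.000) = min(1, 1.980) = 1.000
α → α = min(1, 1 − 0.630 + 0.630) = min(1, 1.000) = 1.000
(β → ((β ⊗ β) → (α ⊗ α))) ⊗ (α → α) = max(0, 1.000 + 1.000 − 1) = max(0, 1.000) = 1.000
β ⊗ ((β → ((β ⊗ β) → (α ⊗ α))) ⊗ (α → α)) = max(0, 0.020 + 1.000 − 1) = max(0, 0.020) = 0.020
α → (β ⊗ ((β → ((β ⊗ β) → (α ⊗ α))) ⊗ (α → α))) = min(1, 1 − 0.630 + 0.020) = min(1, 0.390) = 0.390
¬(α → (β ⊗ ((β → ((β ⊗ β) → (α ⊗ α))) ⊗ (α → α)))) = 1 − 0.390 = 0.610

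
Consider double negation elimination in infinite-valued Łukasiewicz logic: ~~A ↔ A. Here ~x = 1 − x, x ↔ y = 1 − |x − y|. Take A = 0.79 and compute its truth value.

~A = 1 − 0.79 = 0.21
~~A = 1 − 0.21 = 0.79
~~A ↔ A = 1 − |0.79 − 0.79| = 1 − 0.00 = 1.00
(As expected: always 1 in Ł∞ since negation is involutive.)

1.00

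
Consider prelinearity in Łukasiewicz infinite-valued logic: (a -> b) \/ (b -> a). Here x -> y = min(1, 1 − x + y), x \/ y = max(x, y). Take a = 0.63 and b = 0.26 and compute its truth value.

a -> b = min(1, 1 − 0.63 + 0.26) = min(1, 0.63) = 0.63
b -> a = min(1, 1 − 0.26 + 0.63) = min(1, 1.37) = 1.00
(a -> b) \/ (b -> a) = max(0.63, 1.00) = 1.00
(As expected: a Ł∞-tautology — holds in every MV-chain.)

1.00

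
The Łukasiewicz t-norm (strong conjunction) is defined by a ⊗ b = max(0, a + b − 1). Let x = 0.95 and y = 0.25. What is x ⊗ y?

x ⊗ y = max(0, 0.95 + 0.25 − 1) = max(0, 0.20) = 0.20
For comparison, the Gödel (minimum) t-norm min(a, b) would give 0.25.

0.20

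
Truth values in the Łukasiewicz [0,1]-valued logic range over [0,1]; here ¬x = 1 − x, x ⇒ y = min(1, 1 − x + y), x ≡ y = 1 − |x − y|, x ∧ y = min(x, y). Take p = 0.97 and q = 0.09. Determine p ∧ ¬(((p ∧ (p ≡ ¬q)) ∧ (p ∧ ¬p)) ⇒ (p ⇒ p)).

0.00

¬q = 1 − 0.09 = 0.91
p ≡ ¬q = 1 − |0.97 − 0.91| = 1 − 0.06 = 0.94
p ∧ (p ≡ ¬q) = min(0.97, 0.94) = 0.94
¬p = 1 − 0.97 = 0.03
p ∧ ¬p = min(0.97, 0.03) = 0.03
(p ∧ (p ≡ ¬q)) ∧ (p ∧ ¬p) = min(0.94, 0.03) = 0.03
p ⇒ p = min(1, 1 − 0.97 + 0.97) = min(1, 1.00) = 1.00
((p ∧ (p ≡ ¬q)) ∧ (p ∧ ¬p)) ⇒ (p ⇒ p) = min(1, 1 − 0.03 + 1.00) = min(1, 1.97) = 1.00
¬(((p ∧ (p ≡ ¬q)) ∧ (p ∧ ¬p)) ⇒ (p ⇒ p)) = 1 − 1.00 = 0.00
p ∧ ¬(((p ∧ (p ≡ ¬q)) ∧ (p ∧ ¬p)) ⇒ (p ⇒ p)) = min(0.97, 0.00) = 0.00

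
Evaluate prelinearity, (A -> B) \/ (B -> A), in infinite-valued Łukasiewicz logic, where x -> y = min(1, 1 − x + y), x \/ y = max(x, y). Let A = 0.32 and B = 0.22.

1.00

A -> B = min(1, 1 − 0.32 + 0.22) = min(1, 0.90) = 0.90
B -> A = min(1, 1 − 0.22 + 0.32) = min(1, 1.10) = 1.00
(A -> B) \/ (B -> A) = max(0.90, 1.00) = 1.00
(As expected: a Ł∞-tautology — holds in every MV-chain.)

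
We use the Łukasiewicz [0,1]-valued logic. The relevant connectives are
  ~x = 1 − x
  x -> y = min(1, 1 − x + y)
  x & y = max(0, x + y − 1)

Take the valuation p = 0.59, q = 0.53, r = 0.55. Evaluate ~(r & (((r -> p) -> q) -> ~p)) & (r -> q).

0.55

r -> p = min(1, 1 − 0.55 + 0.59) = min(1, 1.04) = 1.00
(r -> p) -> q = min(1, 1 − 1.00 + 0.53) = min(1, 0.53) = 0.53
~p = 1 − 0.59 = 0.41
((r -> p) -> q) -> ~p = min(1, 1 − 0.53 + 0.41) = min(1, 0.88) = 0.88
r & (((r -> p) -> q) -> ~p) = max(0, 0.55 + 0.88 − 1) = max(0, 0.43) = 0.43
~(r & (((r -> p) -> q) -> ~p)) = 1 − 0.43 = 0.57
r -> q = min(1, 1 − 0.55 + 0.53) = min(1, 0.98) = 0.98
~(r & (((r -> p) -> q) -> ~p)) & (r -> q) = max(0, 0.57 + 0.98 − 1) = max(0, 0.55) = 0.55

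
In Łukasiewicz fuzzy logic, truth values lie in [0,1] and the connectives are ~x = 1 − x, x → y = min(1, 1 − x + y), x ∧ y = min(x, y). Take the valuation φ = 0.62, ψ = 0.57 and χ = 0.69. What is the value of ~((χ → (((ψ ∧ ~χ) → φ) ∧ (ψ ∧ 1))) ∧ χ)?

0.31

~χ = 1 − 0.69 = 0.31
ψ ∧ ~χ = min(0.57, 0.31) = 0.31
(ψ ∧ ~χ) → φ = min(1, 1 − 0.31 + 0.62) = min(1, 1.31) = 1.00
ψ ∧ 1 = min(0.57, 1.00) = 0.57
((ψ ∧ ~χ) → φ) ∧ (ψ ∧ 1) = min(1.00, 0.57) = 0.57
χ → (((ψ ∧ ~χ) → φ) ∧ (ψ ∧ 1)) = min(1, 1 − 0.69 + 0.57) = min(1, 0.88) = 0.88
(χ → (((ψ ∧ ~χ) → φ) ∧ (ψ ∧ 1))) ∧ χ = min(0.88, 0.69) = 0.69
~((χ → (((ψ ∧ ~χ) → φ) ∧ (ψ ∧ 1))) ∧ χ) = 1 − 0.69 = 0.31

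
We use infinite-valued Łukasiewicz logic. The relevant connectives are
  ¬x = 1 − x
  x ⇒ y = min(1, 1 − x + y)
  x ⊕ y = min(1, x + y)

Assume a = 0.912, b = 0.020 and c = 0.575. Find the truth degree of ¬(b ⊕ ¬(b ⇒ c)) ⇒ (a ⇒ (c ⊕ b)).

b ⇒ c = min(1, 1 − 0.020 + 0.575) = min(1, 1.555) = 1.000
¬(b ⇒ c) = 1 − 1.000 = 0.000
b ⊕ ¬(b ⇒ c) = min(1, 0.020 + 0.000) = min(1, 0.020) = 0.020
¬(b ⊕ ¬(b ⇒ c)) = 1 − 0.020 = 0.980
c ⊕ b = min(1, 0.575 + 0.020) = min(1, 0.595) = 0.595
a ⇒ (c ⊕ b) = min(1, 1 − 0.912 + 0.595) = min(1, 0.683) = 0.683
¬(b ⊕ ¬(b ⇒ c)) ⇒ (a ⇒ (c ⊕ b)) = min(1, 1 − 0.980 + 0.683) = min(1, 0.703) = 0.703

0.703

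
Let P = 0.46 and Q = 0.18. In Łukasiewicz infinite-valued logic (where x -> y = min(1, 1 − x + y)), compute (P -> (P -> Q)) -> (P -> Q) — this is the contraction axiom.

0.72

P -> Q = min(1, 1 − 0.46 + 0.18) = min(1, 0.72) = 0.72
P -> (P -> Q) = min(1, 1 − 0.46 + 0.72) = min(1, 1.26) = 1.00
(P -> (P -> Q)) -> (P -> Q) = min(1, 1 − 1.00 + 0.72) = min(1, 0.72) = 0.72
(The value 0.72 < 1 shows this instance is not satisfied; fails in Ł∞ (the t-norm is not idempotent).)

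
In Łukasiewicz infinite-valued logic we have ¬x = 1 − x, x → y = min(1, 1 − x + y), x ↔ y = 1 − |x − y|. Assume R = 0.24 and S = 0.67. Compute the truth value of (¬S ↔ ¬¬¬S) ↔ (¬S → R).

0.91

¬S = 1 − 0.67 = 0.33
¬¬S = 1 − 0.33 = 0.67
¬¬¬S = 1 − 0.67 = 0.33
¬S ↔ ¬¬¬S = 1 − |0.33 − 0.33| = 1 − 0.00 = 1.00
¬S → R = min(1, 1 − 0.33 + 0.24) = min(1, 0.91) = 0.91
(¬S ↔ ¬¬¬S) ↔ (¬S → R) = 1 − |1.00 − 0.91| = 1 − 0.09 = 0.91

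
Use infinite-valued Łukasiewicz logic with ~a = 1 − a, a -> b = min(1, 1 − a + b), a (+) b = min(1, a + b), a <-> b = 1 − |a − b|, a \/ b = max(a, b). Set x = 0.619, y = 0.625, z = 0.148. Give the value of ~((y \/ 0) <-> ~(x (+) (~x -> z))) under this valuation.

0.625

y \/ 0 = max(0.625, 0.000) = 0.625
~x = 1 − 0.619 = 0.381
~x -> z = min(1, 1 − 0.381 + 0.148) = min(1, 0.767) = 0.767
x (+) (~x -> z) = min(1, 0.619 + 0.767) = min(1, 1.386) = 1.000
~(x (+) (~x -> z)) = 1 − 1.000 = 0.000
(y \/ 0) <-> ~(x (+) (~x -> z)) = 1 − |0.625 − 0.000| = 1 − 0.625 = 0.375
~((y \/ 0) <-> ~(x (+) (~x -> z))) = 1 − 0.375 = 0.625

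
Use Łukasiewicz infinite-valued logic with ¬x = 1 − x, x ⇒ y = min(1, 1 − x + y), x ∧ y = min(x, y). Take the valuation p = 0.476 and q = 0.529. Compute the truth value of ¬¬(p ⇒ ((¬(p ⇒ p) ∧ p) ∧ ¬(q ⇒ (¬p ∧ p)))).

0.524

p ⇒ p = min(1, 1 − 0.476 + 0.476) = min(1, 1.000) = 1.000
¬(p ⇒ p) = 1 − 1.000 = 0.000
¬(p ⇒ p) ∧ p = min(0.000, 0.476) = 0.000
¬p = 1 − 0.476 = 0.524
¬p ∧ p = min(0.524, 0.476) = 0.476
q ⇒ (¬p ∧ p) = min(1, 1 − 0.529 + 0.476) = min(1, 0.947) = 0.947
¬(q ⇒ (¬p ∧ p)) = 1 − 0.947 = 0.053
(¬(p ⇒ p) ∧ p) ∧ ¬(q ⇒ (¬p ∧ p)) = min(0.000, 0.053) = 0.000
p ⇒ ((¬(p ⇒ p) ∧ p) ∧ ¬(q ⇒ (¬p ∧ p))) = min(1, 1 − 0.476 + 0.000) = min(1, 0.524) = 0.524
¬(p ⇒ ((¬(p ⇒ p) ∧ p) ∧ ¬(q ⇒ (¬p ∧ p)))) = 1 − 0.524 = 0.476
¬¬(p ⇒ ((¬(p ⇒ p) ∧ p) ∧ ¬(q ⇒ (¬p ∧ p)))) = 1 − 0.476 = 0.524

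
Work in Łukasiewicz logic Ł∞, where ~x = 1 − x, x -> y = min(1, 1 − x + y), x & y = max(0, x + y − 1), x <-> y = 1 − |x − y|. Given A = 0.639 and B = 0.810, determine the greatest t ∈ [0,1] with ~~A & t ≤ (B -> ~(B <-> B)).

0.551

~A = 1 − 0.639 = 0.361
~~A = 1 − 0.361 = 0.639
So the left factor is ~~A = 0.639.
B <-> B = 1 − |0.810 − 0.810| = 1 − 0.000 = 1.000
~(B <-> B) = 1 − 1.000 = 0.000
B -> ~(B <-> B) = min(1, 1 − 0.810 + 0.000) = min(1, 0.190) = 0.190
So the right-hand bound is B -> ~(B <-> B) = 0.190.
The residuum of the Łukasiewicz t-norm gives the supremum: min(1, 1 − 0.639 + 0.190).
1 − 0.639 + 0.190 = 0.551, so t = min(1, 0.551) = 0.551.
Check: 0.639 & 0.551 = max(0, 0.190) = 0.190 ≤ 0.190.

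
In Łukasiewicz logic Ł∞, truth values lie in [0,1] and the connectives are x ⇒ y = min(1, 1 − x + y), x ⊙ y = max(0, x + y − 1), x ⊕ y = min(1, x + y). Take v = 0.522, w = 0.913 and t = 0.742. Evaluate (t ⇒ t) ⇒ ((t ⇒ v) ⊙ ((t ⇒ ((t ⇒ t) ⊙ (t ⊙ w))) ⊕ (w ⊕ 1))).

t ⇒ t = min(1, 1 − 0.742 + 0.742) = min(1, 1.000) = 1.000
t ⇒ v = min(1, 1 − 0.742 + 0.522) = min(1, 0.780) = 0.780
t ⊙ w = max(0, 0.742 + 0.913 − 1) = max(0, 0.655) = 0.655
(t ⇒ t) ⊙ (t ⊙ w) = max(0, 1.000 + 0.655 − 1) = max(0, 0.655) = 0.655
t ⇒ ((t ⇒ t) ⊙ (t ⊙ w)) = min(1, 1 − 0.742 + 0.655) = min(1, 0.913) = 0.913
w ⊕ 1 = min(1, 0.913 + 1.000) = min(1, 1.913) = 1.000
(t ⇒ ((t ⇒ t) ⊙ (t ⊙ w))) ⊕ (w ⊕ 1) = min(1, 0.913 + 1.000) = min(1, 1.913) = 1.000
(t ⇒ v) ⊙ ((t ⇒ ((t ⇒ t) ⊙ (t ⊙ w))) ⊕ (w ⊕ 1)) = max(0, 0.780 + 1.000 − 1) = max(0, 0.780) = 0.780
(t ⇒ t) ⇒ ((t ⇒ v) ⊙ ((t ⇒ ((t ⇒ t) ⊙ (t ⊙ w))) ⊕ (w ⊕ 1))) = min(1, 1 − 1.000 + 0.780) = min(1, 0.780) = 0.780

0.780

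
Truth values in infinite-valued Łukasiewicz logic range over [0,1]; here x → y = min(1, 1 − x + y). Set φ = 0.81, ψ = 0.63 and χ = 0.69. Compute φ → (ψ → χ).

ψ → χ = min(1, 1 − 0.63 + 0.69) = min(1, 1.06) = 1.00
φ → (ψ → χ) = min(1, 1 − 0.81 + 1.00) = min(1, 1.19) = 1.00

1.00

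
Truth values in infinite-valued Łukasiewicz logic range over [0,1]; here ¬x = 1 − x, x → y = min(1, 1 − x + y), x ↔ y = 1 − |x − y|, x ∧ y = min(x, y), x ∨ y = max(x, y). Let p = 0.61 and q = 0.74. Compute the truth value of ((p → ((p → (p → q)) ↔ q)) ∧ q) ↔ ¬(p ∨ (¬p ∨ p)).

p → q = min(1, 1 − 0.61 + 0.74) = min(1, 1.13) = 1.00
p → (p → q) = min(1, 1 − 0.61 + 1.00) = min(1, 1.39) = 1.00
(p → (p → q)) ↔ q = 1 − |1.00 − 0.74| = 1 − 0.26 = 0.74
p → ((p → (p → q)) ↔ q) = min(1, 1 − 0.61 + 0.74) = min(1, 1.13) = 1.00
(p → ((p → (p → q)) ↔ q)) ∧ q = min(1.00, 0.74) = 0.74
¬p = 1 − 0.61 = 0.39
¬p ∨ p = max(0.39, 0.61) = 0.61
p ∨ (¬p ∨ p) = max(0.61, 0.61) = 0.61
¬(p ∨ (¬p ∨ p)) = 1 − 0.61 = 0.39
((p → ((p → (p → q)) ↔ q)) ∧ q) ↔ ¬(p ∨ (¬p ∨ p)) = 1 − |0.74 − 0.39| = 1 − 0.35 = 0.65

0.65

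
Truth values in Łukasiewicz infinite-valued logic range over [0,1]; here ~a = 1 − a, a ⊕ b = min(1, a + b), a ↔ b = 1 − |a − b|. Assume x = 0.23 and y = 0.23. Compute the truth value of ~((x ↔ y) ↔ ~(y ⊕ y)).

x ↔ y = 1 − |0.23 − 0.23| = 1 − 0.00 = 1.00
y ⊕ y = min(1, 0.23 + 0.23) = min(1, 0.46) = 0.46
~(y ⊕ y) = 1 − 0.46 = 0.54
(x ↔ y) ↔ ~(y ⊕ y) = 1 − |1.00 − 0.54| = 1 − 0.46 = 0.54
~((x ↔ y) ↔ ~(y ⊕ y)) = 1 − 0.54 = 0.46

0.46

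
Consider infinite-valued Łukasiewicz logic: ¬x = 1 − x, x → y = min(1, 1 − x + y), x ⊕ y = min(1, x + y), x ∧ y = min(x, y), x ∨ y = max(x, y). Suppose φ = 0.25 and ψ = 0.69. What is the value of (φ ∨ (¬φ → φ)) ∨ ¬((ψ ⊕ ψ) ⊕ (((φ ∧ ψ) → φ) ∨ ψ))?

¬φ = 1 − 0.25 = 0.75
¬φ → φ = min(1, 1 − 0.75 + 0.25) = min(1, 0.50) = 0.50
φ ∨ (¬φ → φ) = max(0.25, 0.50) = 0.50
ψ ⊕ ψ = min(1, 0.69 + 0.69) = min(1, 1.38) = 1.00
φ ∧ ψ = min(0.25, 0.69) = 0.25
(φ ∧ ψ) → φ = min(1, 1 − 0.25 + 0.25) = min(1, 1.00) = 1.00
((φ ∧ ψ) → φ) ∨ ψ = max(1.00, 0.69) = 1.00
(ψ ⊕ ψ) ⊕ (((φ ∧ ψ) → φ) ∨ ψ) = min(1, 1.00 + 1.00) = min(1, 2.00) = 1.00
¬((ψ ⊕ ψ) ⊕ (((φ ∧ ψ) → φ) ∨ ψ)) = 1 − 1.00 = 0.00
(φ ∨ (¬φ → φ)) ∨ ¬((ψ ⊕ ψ) ⊕ (((φ ∧ ψ) → φ) ∨ ψ)) = max(0.50, 0.00) = 0.50

0.50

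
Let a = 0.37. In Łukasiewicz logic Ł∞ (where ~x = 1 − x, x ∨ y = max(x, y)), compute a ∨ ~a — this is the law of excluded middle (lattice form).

~a = 1 − 0.37 = 0.63
a ∨ ~a = max(0.37, 0.63) = 0.63
(The value 0.63 < 1 shows this instance is not satisfied; not a Ł∞-tautology — its value is max(a, 1−a).)

0.63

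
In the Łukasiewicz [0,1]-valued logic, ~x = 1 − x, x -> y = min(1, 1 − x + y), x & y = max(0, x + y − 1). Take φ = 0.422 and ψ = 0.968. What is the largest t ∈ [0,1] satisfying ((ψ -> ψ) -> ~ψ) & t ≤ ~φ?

ψ -> ψ = min(1, 1 − 0.968 + 0.968) = min(1, 1.000) = 1.000
~ψ = 1 − 0.968 = 0.032
(ψ -> ψ) -> ~ψ = min(1, 1 − 1.000 + 0.032) = min(1, 0.032) = 0.032
So the left factor is (ψ -> ψ) -> ~ψ = 0.032.
~φ = 1 − 0.422 = 0.578
So the right-hand bound is ~φ = 0.578.
The residuum of the Łukasiewicz t-norm gives the supremum: min(1, 1 − 0.032 + 0.578).
1 − 0.032 + 0.578 = 1.546, so t = min(1, 1.546) = 1.000.
Check: 0.032 & 1.000 = max(0, 0.032) = 0.032 ≤ 0.578.

1.000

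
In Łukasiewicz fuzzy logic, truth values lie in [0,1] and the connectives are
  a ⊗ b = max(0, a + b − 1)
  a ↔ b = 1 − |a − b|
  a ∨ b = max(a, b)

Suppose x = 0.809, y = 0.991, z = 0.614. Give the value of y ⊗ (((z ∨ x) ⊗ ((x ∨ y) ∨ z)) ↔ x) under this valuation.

z ∨ x = max(0.614, 0.809) = 0.809
x ∨ y = max(0.809, 0.991) = 0.991
(x ∨ y) ∨ z = max(0.991, 0.614) = 0.991
(z ∨ x) ⊗ ((x ∨ y) ∨ z) = max(0, 0.809 + 0.991 − 1) = max(0, 0.800) = 0.800
((z ∨ x) ⊗ ((x ∨ y) ∨ z)) ↔ x = 1 − |0.800 − 0.809| = 1 − 0.009 = 0.991
y ⊗ (((z ∨ x) ⊗ ((x ∨ y) ∨ z)) ↔ x) = max(0, 0.991 + 0.991 − 1) = max(0, 0.982) = 0.982

0.982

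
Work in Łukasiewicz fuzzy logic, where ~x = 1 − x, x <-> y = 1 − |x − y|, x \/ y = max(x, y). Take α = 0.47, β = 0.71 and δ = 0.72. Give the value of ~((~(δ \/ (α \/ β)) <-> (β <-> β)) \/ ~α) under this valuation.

0.47

α \/ β = max(0.47, 0.71) = 0.71
δ \/ (α \/ β) = max(0.72, 0.71) = 0.72
~(δ \/ (α \/ β)) = 1 − 0.72 = 0.28
β <-> β = 1 − |0.71 − 0.71| = 1 − 0.00 = 1.00
~(δ \/ (α \/ β)) <-> (β <-> β) = 1 − |0.28 − 1.00| = 1 − 0.72 = 0.28
~α = 1 − 0.47 = 0.53
(~(δ \/ (α \/ β)) <-> (β <-> β)) \/ ~α = max(0.28, 0.53) = 0.53
~((~(δ \/ (α \/ β)) <-> (β <-> β)) \/ ~α) = 1 − 0.53 = 0.47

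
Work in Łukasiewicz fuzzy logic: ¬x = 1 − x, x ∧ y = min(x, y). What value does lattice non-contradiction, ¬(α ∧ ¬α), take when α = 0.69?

0.69

¬α = 1 − 0.69 = 0.31
α ∧ ¬α = min(0.69, 0.31) = 0.31
¬(α ∧ ¬α) = 1 − 0.31 = 0.69
(The value 0.69 < 1 shows this instance is not satisfied; not a Ł∞-tautology — its value is 1 − min(a, 1−a).)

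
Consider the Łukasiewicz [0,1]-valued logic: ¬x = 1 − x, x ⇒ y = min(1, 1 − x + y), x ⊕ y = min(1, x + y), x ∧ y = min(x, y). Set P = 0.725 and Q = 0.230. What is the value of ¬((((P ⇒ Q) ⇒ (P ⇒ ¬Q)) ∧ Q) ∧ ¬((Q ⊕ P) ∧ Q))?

0.770

P ⇒ Q = min(1, 1 − 0.725 + 0.230) = min(1, 0.505) = 0.505
¬Q = 1 − 0.230 = 0.770
P ⇒ ¬Q = min(1, 1 − 0.725 + 0.770) = min(1, 1.045) = 1.000
(P ⇒ Q) ⇒ (P ⇒ ¬Q) = min(1, 1 − 0.505 + 1.000) = min(1, 1.495) = 1.000
((P ⇒ Q) ⇒ (P ⇒ ¬Q)) ∧ Q = min(1.000, 0.230) = 0.230
Q ⊕ P = min(1, 0.230 + 0.725) = min(1, 0.955) = 0.955
(Q ⊕ P) ∧ Q = min(0.955, 0.230) = 0.230
¬((Q ⊕ P) ∧ Q) = 1 − 0.230 = 0.770
(((P ⇒ Q) ⇒ (P ⇒ ¬Q)) ∧ Q) ∧ ¬((Q ⊕ P) ∧ Q) = min(0.230, 0.770) = 0.230
¬((((P ⇒ Q) ⇒ (P ⇒ ¬Q)) ∧ Q) ∧ ¬((Q ⊕ P) ∧ Q)) = 1 − 0.230 = 0.770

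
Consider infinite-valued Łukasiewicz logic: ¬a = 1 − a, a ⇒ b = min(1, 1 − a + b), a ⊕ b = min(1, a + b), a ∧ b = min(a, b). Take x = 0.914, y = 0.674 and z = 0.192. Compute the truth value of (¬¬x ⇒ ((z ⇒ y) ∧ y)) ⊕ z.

0.952

¬x = 1 − 0.914 = 0.086
¬¬x = 1 − 0.086 = 0.914
z ⇒ y = min(1, 1 − 0.192 + 0.674) = min(1, 1.482) = 1.000
(z ⇒ y) ∧ y = min(1.000, 0.674) = 0.674
¬¬x ⇒ ((z ⇒ y) ∧ y) = min(1, 1 − 0.914 + 0.674) = min(1, 0.760) = 0.760
(¬¬x ⇒ ((z ⇒ y) ∧ y)) ⊕ z = min(1, 0.760 + 0.192) = min(1, 0.952) = 0.952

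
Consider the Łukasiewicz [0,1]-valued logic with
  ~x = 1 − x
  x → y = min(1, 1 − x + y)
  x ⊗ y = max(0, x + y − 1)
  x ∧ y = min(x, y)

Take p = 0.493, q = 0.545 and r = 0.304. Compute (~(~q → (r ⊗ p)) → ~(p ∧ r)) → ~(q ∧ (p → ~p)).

~q = 1 − 0.545 = 0.455
r ⊗ p = max(0, 0.304 + 0.493 − 1) = max(0, -0.203) = 0.000
~q → (r ⊗ p) = min(1, 1 − 0.455 + 0.000) = min(1, 0.545) = 0.545
~(~q → (r ⊗ p)) = 1 − 0.545 = 0.455
p ∧ r = min(0.493, 0.304) = 0.304
~(p ∧ r) = 1 − 0.304 = 0.696
~(~q → (r ⊗ p)) → ~(p ∧ r) = min(1, 1 − 0.455 + 0.696) = min(1, 1.241) = 1.000
~p = 1 − 0.493 = 0.507
p → ~p = min(1, 1 − 0.493 + 0.507) = min(1, 1.014) = 1.000
q ∧ (p → ~p) = min(0.545, 1.000) = 0.545
~(q ∧ (p → ~p)) = 1 − 0.545 = 0.455
(~(~q → (r ⊗ p)) → ~(p ∧ r)) → ~(q ∧ (p → ~p)) = min(1, 1 − 1.000 + 0.455) = min(1, 0.455) = 0.455

0.455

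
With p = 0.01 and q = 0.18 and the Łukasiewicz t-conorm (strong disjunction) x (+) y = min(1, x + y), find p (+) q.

0.19

p (+) q = min(1, 0.01 + 0.18) = min(1, 0.19) = 0.19
For comparison, the Gödel t-conorm max(x, y) would give 0.18.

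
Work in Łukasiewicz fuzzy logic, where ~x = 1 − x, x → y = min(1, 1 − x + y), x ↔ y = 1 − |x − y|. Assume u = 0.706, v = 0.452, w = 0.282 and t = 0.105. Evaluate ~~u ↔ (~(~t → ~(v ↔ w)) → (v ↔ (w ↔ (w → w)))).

0.706

~u = 1 − 0.706 = 0.294
~~u = 1 − 0.294 = 0.706
~t = 1 − 0.105 = 0.895
v ↔ w = 1 − |0.452 − 0.282| = 1 − 0.170 = 0.830
~(v ↔ w) = 1 − 0.830 = 0.170
~t → ~(v ↔ w) = min(1, 1 − 0.895 + 0.170) = min(1, 0.275) = 0.275
~(~t → ~(v ↔ w)) = 1 − 0.275 = 0.725
w → w = min(1, 1 − 0.282 + 0.282) = min(1, 1.000) = 1.000
w ↔ (w → w) = 1 − |0.282 − 1.000| = 1 − 0.718 = 0.282
v ↔ (w ↔ (w → w)) = 1 − |0.452 − 0.282| = 1 − 0.170 = 0.830
~(~t → ~(v ↔ w)) → (v ↔ (w ↔ (w → w))) = min(1, 1 − 0.725 + 0.830) = min(1, 1.105) = 1.000
~~u ↔ (~(~t → ~(v ↔ w)) → (v ↔ (w ↔ (w → w)))) = 1 − |0.706 − 1.000| = 1 − 0.294 = 0.706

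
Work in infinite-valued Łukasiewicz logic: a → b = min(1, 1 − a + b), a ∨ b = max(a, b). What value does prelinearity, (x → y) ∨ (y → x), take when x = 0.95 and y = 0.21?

x → y = min(1, 1 − 0.95 + 0.21) = min(1, 0.26) = 0.26
y → x = min(1, 1 − 0.21 + 0.95) = min(1, 1.74) = 1.00
(x → y) ∨ (y → x) = max(0.26, 1.00) = 1.00
(As expected: a Ł∞-tautology — holds in every MV-chain.)

1.00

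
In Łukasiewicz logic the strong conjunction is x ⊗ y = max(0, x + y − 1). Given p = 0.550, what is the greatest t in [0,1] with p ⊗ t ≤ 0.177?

The residuum of the Łukasiewicz t-norm gives the supremum: min(1, 1 − 0.550 + 0.177).
1 − 0.550 + 0.177 = 0.627, so t = min(1, 0.627) = 0.627.
Check: 0.550 ⊗ 0.627 = max(0, 0.177) = 0.177 ≤ 0.177.

0.627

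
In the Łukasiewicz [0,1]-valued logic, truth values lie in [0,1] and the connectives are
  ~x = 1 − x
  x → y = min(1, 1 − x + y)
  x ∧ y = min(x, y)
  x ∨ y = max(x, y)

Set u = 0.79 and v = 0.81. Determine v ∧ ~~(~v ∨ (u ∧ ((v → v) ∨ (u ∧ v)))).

0.79

~v = 1 − 0.81 = 0.19
v → v = min(1, 1 − 0.81 + 0.81) = min(1, 1.00) = 1.00
u ∧ v = min(0.79, 0.81) = 0.79
(v → v) ∨ (u ∧ v) = max(1.00, 0.79) = 1.00
u ∧ ((v → v) ∨ (u ∧ v)) = min(0.79, 1.00) = 0.79
~v ∨ (u ∧ ((v → v) ∨ (u ∧ v))) = max(0.19, 0.79) = 0.79
~(~v ∨ (u ∧ ((v → v) ∨ (u ∧ v)))) = 1 − 0.79 = 0.21
~~(~v ∨ (u ∧ ((v → v) ∨ (u ∧ v)))) = 1 − 0.21 = 0.79
v ∧ ~~(~v ∨ (u ∧ ((v → v) ∨ (u ∧ v)))) = min(0.81, 0.79) = 0.79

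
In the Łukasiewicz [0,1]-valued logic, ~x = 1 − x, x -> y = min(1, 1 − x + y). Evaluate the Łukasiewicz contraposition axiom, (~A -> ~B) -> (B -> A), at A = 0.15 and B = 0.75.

1.00

~A = 1 − 0.15 = 0.85
~B = 1 − 0.75 = 0.25
~A -> ~B = min(1, 1 − 0.85 + 0.25) = min(1, 0.40) = 0.40
B -> A = min(1, 1 − 0.75 + 0.15) = min(1, 0.40) = 0.40
(~A -> ~B) -> (B -> A) = min(1, 1 − 0.40 + 0.40) = min(1, 1.00) = 1.00
(As expected: an axiom of Ł∞, always 1.)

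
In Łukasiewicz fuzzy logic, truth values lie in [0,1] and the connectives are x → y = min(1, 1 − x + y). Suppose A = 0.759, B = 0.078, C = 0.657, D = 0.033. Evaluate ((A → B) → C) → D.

0.033

A → B = min(1, 1 − 0.759 + 0.078) = min(1, 0.319) = 0.319
(A → B) → C = min(1, 1 − 0.319 + 0.657) = min(1, 1.338) = 1.000
((A → B) → C) → D = min(1, 1 − 1.000 + 0.033) = min(1, 0.033) = 0.033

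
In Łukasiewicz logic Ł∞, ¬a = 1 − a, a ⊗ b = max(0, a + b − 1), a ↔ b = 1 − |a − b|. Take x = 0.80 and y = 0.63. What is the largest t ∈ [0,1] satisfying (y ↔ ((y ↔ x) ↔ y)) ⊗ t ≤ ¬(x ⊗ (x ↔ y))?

0.54

y ↔ x = 1 − |0.63 − 0.80| = 1 − 0.17 = 0.83
(y ↔ x) ↔ y = 1 − |0.83 − 0.63| = 1 − 0.20 = 0.80
y ↔ ((y ↔ x) ↔ y) = 1 − |0.63 − 0.80| = 1 − 0.17 = 0.83
So the left factor is y ↔ ((y ↔ x) ↔ y) = 0.83.
x ↔ y = 1 − |0.80 − 0.63| = 1 − 0.17 = 0.83
x ⊗ (x ↔ y) = max(0, 0.80 + 0.83 − 1) = max(0, 0.63) = 0.63
¬(x ⊗ (x ↔ y)) = 1 − 0.63 = 0.37
So the right-hand bound is ¬(x ⊗ (x ↔ y)) = 0.37.
The residuum of the Łukasiewicz t-norm gives the supremum: min(1, 1 − 0.83 + 0.37).
1 − 0.83 + 0.37 = 0.54, so t = min(1, 0.54) = 0.54.
Check: 0.83 ⊗ 0.54 = max(0, 0.37) = 0.37 ≤ 0.37.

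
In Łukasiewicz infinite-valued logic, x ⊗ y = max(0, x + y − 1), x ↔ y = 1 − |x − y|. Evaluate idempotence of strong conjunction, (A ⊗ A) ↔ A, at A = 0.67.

A ⊗ A = max(0, 0.67 + 0.67 − 1) = max(0, 0.34) = 0.34
(A ⊗ A) ↔ A = 1 − |0.34 − 0.67| = 1 − 0.33 = 0.67
(The value 0.67 < 1 shows this instance is not satisfied; fails in Ł∞ since a ⊗ a = max(0, 2a−1) ≠ a in general.)

0.67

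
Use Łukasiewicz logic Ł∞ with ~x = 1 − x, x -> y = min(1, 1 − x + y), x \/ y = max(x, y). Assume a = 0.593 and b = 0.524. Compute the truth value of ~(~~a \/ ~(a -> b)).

0.407

~a = 1 − 0.593 = 0.407
~~a = 1 − 0.407 = 0.593
a -> b = min(1, 1 − 0.593 + 0.524) = min(1, 0.931) = 0.931
~(a -> b) = 1 − 0.931 = 0.069
~~a \/ ~(a -> b) = max(0.593, 0.069) = 0.593
~(~~a \/ ~(a -> b)) = 1 − 0.593 = 0.407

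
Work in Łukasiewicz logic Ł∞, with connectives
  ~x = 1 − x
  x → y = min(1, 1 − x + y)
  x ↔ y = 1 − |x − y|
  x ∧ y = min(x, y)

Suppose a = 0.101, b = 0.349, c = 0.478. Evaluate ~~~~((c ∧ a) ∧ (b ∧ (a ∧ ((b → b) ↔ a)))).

0.101

c ∧ a = min(0.478, 0.101) = 0.101
b → b = min(1, 1 − 0.349 + 0.349) = min(1, 1.000) = 1.000
(b → b) ↔ a = 1 − |1.000 − 0.101| = 1 − 0.899 = 0.101
a ∧ ((b → b) ↔ a) = min(0.101, 0.101) = 0.101
b ∧ (a ∧ ((b → b) ↔ a)) = min(0.349, 0.101) = 0.101
(c ∧ a) ∧ (b ∧ (a ∧ ((b → b) ↔ a))) = min(0.101, 0.101) = 0.101
~((c ∧ a) ∧ (b ∧ (a ∧ ((b → b) ↔ a)))) = 1 − 0.101 = 0.899
~~((c ∧ a) ∧ (b ∧ (a ∧ ((b → b) ↔ a)))) = 1 − 0.899 = 0.101
~~~((c ∧ a) ∧ (b ∧ (a ∧ ((b → b) ↔ a)))) = 1 − 0.101 = 0.899
~~~~((c ∧ a) ∧ (b ∧ (a ∧ ((b → b) ↔ a)))) = 1 − 0.899 = 0.101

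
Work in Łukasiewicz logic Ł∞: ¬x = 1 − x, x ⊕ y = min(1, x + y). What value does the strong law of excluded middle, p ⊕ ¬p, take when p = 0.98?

¬p = 1 − 0.98 = 0.02
p ⊕ ¬p = min(1, 0.98 + 0.02) = min(1, 1.00) = 1.00
(As expected: always 1 in Ł∞ since a ⊕ (1−a) = 1.)

1.00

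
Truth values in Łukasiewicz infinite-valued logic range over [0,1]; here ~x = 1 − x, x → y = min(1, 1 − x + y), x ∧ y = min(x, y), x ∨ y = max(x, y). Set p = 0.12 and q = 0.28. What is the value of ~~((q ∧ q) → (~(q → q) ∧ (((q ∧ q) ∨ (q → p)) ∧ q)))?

q ∧ q = min(0.28, 0.28) = 0.28
q → q = min(1, 1 − 0.28 + 0.28) = min(1, 1.00) = 1.00
~(q → q) = 1 − 1.00 = 0.00
q → p = min(1, 1 − 0.28 + 0.12) = min(1, 0.84) = 0.84
(q ∧ q) ∨ (q → p) = max(0.28, 0.84) = 0.84
((q ∧ q) ∨ (q → p)) ∧ q = min(0.84, 0.28) = 0.28
~(q → q) ∧ (((q ∧ q) ∨ (q → p)) ∧ q) = min(0.00, 0.28) = 0.00
(q ∧ q) → (~(q → q) ∧ (((q ∧ q) ∨ (q → p)) ∧ q)) = min(1, 1 − 0.28 + 0.00) = min(1, 0.72) = 0.72
~((q ∧ q) → (~(q → q) ∧ (((q ∧ q) ∨ (q → p)) ∧ q))) = 1 − 0.72 = 0.28
~~((q ∧ q) → (~(q → q) ∧ (((q ∧ q) ∨ (q → p)) ∧ q))) = 1 − 0.28 = 0.72

0.72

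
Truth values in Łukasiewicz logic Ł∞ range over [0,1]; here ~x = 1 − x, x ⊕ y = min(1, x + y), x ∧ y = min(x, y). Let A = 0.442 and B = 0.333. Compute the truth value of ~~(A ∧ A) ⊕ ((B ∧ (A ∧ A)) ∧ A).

A ∧ A = min(0.442, 0.442) = 0.442
~(A ∧ A) = 1 − 0.442 = 0.558
~~(A ∧ A) = 1 − 0.558 = 0.442
B ∧ (A ∧ A) = min(0.333, 0.442) = 0.333
(B ∧ (A ∧ A)) ∧ A = min(0.333, 0.442) = 0.333
~~(A ∧ A) ⊕ ((B ∧ (A ∧ A)) ∧ A) = min(1, 0.442 + 0.333) = min(1, 0.775) = 0.775

0.775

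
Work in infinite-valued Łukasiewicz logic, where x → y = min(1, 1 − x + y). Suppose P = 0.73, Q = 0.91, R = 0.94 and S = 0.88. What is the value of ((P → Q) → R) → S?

P → Q = min(1, 1 − 0.73 + 0.91) = min(1, 1.18) = 1.00
(P → Q) → R = min(1, 1 − 1.00 + 0.94) = min(1, 0.94) = 0.94
((P → Q) → R) → S = min(1, 1 − 0.94 + 0.88) = min(1, 0.94) = 0.94

0.94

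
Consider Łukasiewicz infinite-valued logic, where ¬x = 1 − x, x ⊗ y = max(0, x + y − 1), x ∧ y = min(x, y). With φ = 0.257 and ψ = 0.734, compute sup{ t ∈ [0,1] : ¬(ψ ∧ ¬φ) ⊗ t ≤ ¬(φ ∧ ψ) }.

1.000

¬φ = 1 − 0.257 = 0.743
ψ ∧ ¬φ = min(0.734, 0.743) = 0.734
¬(ψ ∧ ¬φ) = 1 − 0.734 = 0.266
So the left factor is ¬(ψ ∧ ¬φ) = 0.266.
φ ∧ ψ = min(0.257, 0.734) = 0.257
¬(φ ∧ ψ) = 1 − 0.257 = 0.743
So the right-hand bound is ¬(φ ∧ ψ) = 0.743.
The residuum of the Łukasiewicz t-norm gives the supremum: min(1, 1 − 0.266 + 0.743).
1 − 0.266 + 0.743 = 1.477, so t = min(1, 1.477) = 1.000.
Check: 0.266 ⊗ 1.000 = max(0, 0.266) = 0.266 ≤ 0.743.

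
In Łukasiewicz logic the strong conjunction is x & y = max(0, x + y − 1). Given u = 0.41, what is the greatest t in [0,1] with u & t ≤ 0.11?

0.70

The residuum of the Łukasiewicz t-norm gives the supremum: min(1, 1 − 0.41 + 0.11).
1 − 0.41 + 0.11 = 0.70, so t = min(1, 0.70) = 0.70.
Check: 0.41 & 0.70 = max(0, 0.11) = 0.11 ≤ 0.11.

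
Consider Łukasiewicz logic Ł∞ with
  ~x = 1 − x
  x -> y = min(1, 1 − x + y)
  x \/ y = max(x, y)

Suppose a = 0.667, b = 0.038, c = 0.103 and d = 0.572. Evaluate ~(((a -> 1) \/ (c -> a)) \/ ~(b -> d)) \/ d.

0.572

a -> 1 = min(1, 1 − 0.667 + 1.000) = min(1, 1.333) = 1.000
c -> a = min(1, 1 − 0.103 + 0.667) = min(1, 1.564) = 1.000
(a -> 1) \/ (c -> a) = max(1.000, 1.000) = 1.000
b -> d = min(1, 1 − 0.038 + 0.572) = min(1, 1.534) = 1.000
~(b -> d) = 1 − 1.000 = 0.000
((a -> 1) \/ (c -> a)) \/ ~(b -> d) = max(1.000, 0.000) = 1.000
~(((a -> 1) \/ (c -> a)) \/ ~(b -> d)) = 1 − 1.000 = 0.000
~(((a -> 1) \/ (c -> a)) \/ ~(b -> d)) \/ d = max(0.000, 0.572) = 0.572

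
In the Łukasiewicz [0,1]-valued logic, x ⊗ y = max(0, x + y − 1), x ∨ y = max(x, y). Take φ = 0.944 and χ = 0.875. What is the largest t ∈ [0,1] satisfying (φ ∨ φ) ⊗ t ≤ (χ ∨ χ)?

φ ∨ φ = max(0.944, 0.944) = 0.944
So the left factor is φ ∨ φ = 0.944.
χ ∨ χ = max(0.875, 0.875) = 0.875
So the right-hand bound is χ ∨ χ = 0.875.
The residuum of the Łukasiewicz t-norm gives the supremum: min(1, 1 − 0.944 + 0.875).
1 − 0.944 + 0.875 = 0.931, so t = min(1, 0.931) = 0.931.
Check: 0.944 ⊗ 0.931 = max(0, 0.875) = 0.875 ≤ 0.875.

0.931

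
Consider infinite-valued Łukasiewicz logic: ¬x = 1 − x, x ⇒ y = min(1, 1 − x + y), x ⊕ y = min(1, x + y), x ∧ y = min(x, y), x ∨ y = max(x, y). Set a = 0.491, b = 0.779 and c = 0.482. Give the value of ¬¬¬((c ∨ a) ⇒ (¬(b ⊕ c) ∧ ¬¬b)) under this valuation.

0.491

c ∨ a = max(0.482, 0.491) = 0.491
b ⊕ c = min(1, 0.779 + 0.482) = min(1, 1.261) = 1.000
¬(b ⊕ c) = 1 − 1.000 = 0.000
¬b = 1 − 0.779 = 0.221
¬¬b = 1 − 0.221 = 0.779
¬(b ⊕ c) ∧ ¬¬b = min(0.000, 0.779) = 0.000
(c ∨ a) ⇒ (¬(b ⊕ c) ∧ ¬¬b) = min(1, 1 − 0.491 + 0.000) = min(1, 0.509) = 0.509
¬((c ∨ a) ⇒ (¬(b ⊕ c) ∧ ¬¬b)) = 1 − 0.509 = 0.491
¬¬((c ∨ a) ⇒ (¬(b ⊕ c) ∧ ¬¬b)) = 1 − 0.491 = 0.509
¬¬¬((c ∨ a) ⇒ (¬(b ⊕ c) ∧ ¬¬b)) = 1 − 0.509 = 0.491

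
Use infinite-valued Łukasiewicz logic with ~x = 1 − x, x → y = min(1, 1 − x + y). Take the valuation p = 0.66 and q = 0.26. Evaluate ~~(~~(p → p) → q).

0.26

p → p = min(1, 1 − 0.66 + 0.66) = min(1, 1.00) = 1.00
~(p → p) = 1 − 1.00 = 0.00
~~(p → p) = 1 − 0.00 = 1.00
~~(p → p) → q = min(1, 1 − 1.00 + 0.26) = min(1, 0.26) = 0.26
~(~~(p → p) → q) = 1 − 0.26 = 0.74
~~(~~(p → p) → q) = 1 − 0.74 = 0.26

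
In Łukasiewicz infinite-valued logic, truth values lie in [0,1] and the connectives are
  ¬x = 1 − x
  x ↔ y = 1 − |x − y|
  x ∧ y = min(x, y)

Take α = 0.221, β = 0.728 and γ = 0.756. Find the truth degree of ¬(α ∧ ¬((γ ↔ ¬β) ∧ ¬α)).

¬β = 1 − 0.728 = 0.272
γ ↔ ¬β = 1 − |0.756 − 0.272| = 1 − 0.484 = 0.516
¬α = 1 − 0.221 = 0.779
(γ ↔ ¬β) ∧ ¬α = min(0.516, 0.779) = 0.516
¬((γ ↔ ¬β) ∧ ¬α) = 1 − 0.516 = 0.484
α ∧ ¬((γ ↔ ¬β) ∧ ¬α) = min(0.221, 0.484) = 0.221
¬(α ∧ ¬((γ ↔ ¬β) ∧ ¬α)) = 1 − 0.221 = 0.779

0.779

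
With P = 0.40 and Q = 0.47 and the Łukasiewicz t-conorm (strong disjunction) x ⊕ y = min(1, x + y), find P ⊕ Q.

P ⊕ Q = min(1, 0.40 + 0.47) = min(1, 0.87) = 0.87
For comparison, the Gödel t-conorm max(x, y) would give 0.47.

0.87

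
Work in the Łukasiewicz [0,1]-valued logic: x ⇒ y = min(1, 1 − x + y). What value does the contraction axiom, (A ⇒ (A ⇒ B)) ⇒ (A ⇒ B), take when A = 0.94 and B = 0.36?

A ⇒ B = min(1, 1 − 0.94 + 0.36) = min(1, 0.42) = 0.42
A ⇒ (A ⇒ B) = min(1, 1 − 0.94 + 0.42) = min(1, 0.48) = 0.48
(A ⇒ (A ⇒ B)) ⇒ (A ⇒ B) = min(1, 1 − 0.48 + 0.42) = min(1, 0.94) = 0.94
(The value 0.94 < 1 shows this instance is not satisfied; fails in Ł∞ (the t-norm is not idempotent).)

0.94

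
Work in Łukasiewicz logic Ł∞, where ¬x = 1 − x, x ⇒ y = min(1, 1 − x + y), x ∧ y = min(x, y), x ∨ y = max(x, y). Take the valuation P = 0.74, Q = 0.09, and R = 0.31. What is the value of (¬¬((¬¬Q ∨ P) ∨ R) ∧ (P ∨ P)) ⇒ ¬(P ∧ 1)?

0.52

¬Q = 1 − 0.09 = 0.91
¬¬Q = 1 − 0.91 = 0.09
¬¬Q ∨ P = max(0.09, 0.74) = 0.74
(¬¬Q ∨ P) ∨ R = max(0.74, 0.31) = 0.74
¬((¬¬Q ∨ P) ∨ R) = 1 − 0.74 = 0.26
¬¬((¬¬Q ∨ P) ∨ R) = 1 − 0.26 = 0.74
P ∨ P = max(0.74, 0.74) = 0.74
¬¬((¬¬Q ∨ P) ∨ R) ∧ (P ∨ P) = min(0.74, 0.74) = 0.74
P ∧ 1 = min(0.74, 1.00) = 0.74
¬(P ∧ 1) = 1 − 0.74 = 0.26
(¬¬((¬¬Q ∨ P) ∨ R) ∧ (P ∨ P)) ⇒ ¬(P ∧ 1) = min(1, 1 − 0.74 + 0.26) = min(1, 0.52) = 0.52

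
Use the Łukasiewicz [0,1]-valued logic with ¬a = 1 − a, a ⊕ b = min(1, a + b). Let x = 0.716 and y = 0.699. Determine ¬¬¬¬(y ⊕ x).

1.000

y ⊕ x = min(1, 0.699 + 0.716) = min(1, 1.415) = 1.000
¬(y ⊕ x) = 1 − 1.000 = 0.000
¬¬(y ⊕ x) = 1 − 0.000 = 1.000
¬¬¬(y ⊕ x) = 1 − 1.000 = 0.000
¬¬¬¬(y ⊕ x) = 1 − 0.000 = 1.000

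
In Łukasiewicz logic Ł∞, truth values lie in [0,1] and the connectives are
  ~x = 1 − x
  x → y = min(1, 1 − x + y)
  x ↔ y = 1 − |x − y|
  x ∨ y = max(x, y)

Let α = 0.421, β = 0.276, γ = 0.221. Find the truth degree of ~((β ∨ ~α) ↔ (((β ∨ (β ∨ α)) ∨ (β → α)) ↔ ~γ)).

0.200

~α = 1 − 0.421 = 0.579
β ∨ ~α = max(0.276, 0.579) = 0.579
β ∨ α = max(0.276, 0.421) = 0.421
β ∨ (β ∨ α) = max(0.276, 0.421) = 0.421
β → α = min(1, 1 − 0.276 + 0.421) = min(1, 1.145) = 1.000
(β ∨ (β ∨ α)) ∨ (β → α) = max(0.421, 1.000) = 1.000
~γ = 1 − 0.221 = 0.779
((β ∨ (β ∨ α)) ∨ (β → α)) ↔ ~γ = 1 − |1.000 − 0.779| = 1 − 0.221 = 0.779
(β ∨ ~α) ↔ (((β ∨ (β ∨ α)) ∨ (β → α)) ↔ ~γ) = 1 − |0.579 − 0.779| = 1 − 0.200 = 0.800
~((β ∨ ~α) ↔ (((β ∨ (β ∨ α)) ∨ (β → α)) ↔ ~γ)) = 1 − 0.800 = 0.200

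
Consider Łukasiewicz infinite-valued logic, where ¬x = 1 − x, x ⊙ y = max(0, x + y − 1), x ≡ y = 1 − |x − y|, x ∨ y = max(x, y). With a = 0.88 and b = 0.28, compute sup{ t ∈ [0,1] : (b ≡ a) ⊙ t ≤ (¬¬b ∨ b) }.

0.88

b ≡ a = 1 − |0.28 − 0.88| = 1 − 0.60 = 0.40
So the left factor is b ≡ a = 0.40.
¬b = 1 − 0.28 = 0.72
¬¬b = 1 − 0.72 = 0.28
¬¬b ∨ b = max(0.28, 0.28) = 0.28
So the right-hand bound is ¬¬b ∨ b = 0.28.
The residuum of the Łukasiewicz t-norm gives the supremum: min(1, 1 − 0.40 + 0.28).
1 − 0.40 + 0.28 = 0.88, so t = min(1, 0.88) = 0.88.
Check: 0.40 ⊙ 0.88 = max(0, 0.28) = 0.28 ≤ 0.28.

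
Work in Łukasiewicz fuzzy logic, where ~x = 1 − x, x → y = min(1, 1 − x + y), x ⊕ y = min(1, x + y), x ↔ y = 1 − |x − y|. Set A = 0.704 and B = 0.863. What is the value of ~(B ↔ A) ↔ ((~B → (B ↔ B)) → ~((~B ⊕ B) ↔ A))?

0.863

B ↔ A = 1 − |0.863 − 0.704| = 1 − 0.159 = 0.841
~(B ↔ A) = 1 − 0.841 = 0.159
~B = 1 − 0.863 = 0.137
B ↔ B = 1 − |0.863 − 0.863| = 1 − 0.000 = 1.000
~B → (B ↔ B) = min(1, 1 − 0.137 + 1.000) = min(1, 1.863) = 1.000
~B ⊕ B = min(1, 0.137 + 0.863) = min(1, 1.000) = 1.000
(~B ⊕ B) ↔ A = 1 − |1.000 − 0.704| = 1 − 0.296 = 0.704
~((~B ⊕ B) ↔ A) = 1 − 0.704 = 0.296
(~B → (B ↔ B)) → ~((~B ⊕ B) ↔ A) = min(1, 1 − 1.000 + 0.296) = min(1, 0.296) = 0.296
~(B ↔ A) ↔ ((~B → (B ↔ B)) → ~((~B ⊕ B) ↔ A)) = 1 − |0.159 − 0.296| = 1 − 0.137 = 0.863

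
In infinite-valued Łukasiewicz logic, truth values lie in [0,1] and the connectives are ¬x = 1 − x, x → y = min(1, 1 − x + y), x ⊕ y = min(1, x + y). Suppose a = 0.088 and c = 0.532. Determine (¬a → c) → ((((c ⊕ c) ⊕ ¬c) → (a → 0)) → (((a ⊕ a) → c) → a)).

¬a = 1 − 0.088 = 0.912
¬a → c = min(1, 1 − 0.912 + 0.532) = min(1, 0.620) = 0.620
c ⊕ c = min(1, 0.532 + 0.532) = min(1, 1.064) = 1.000
¬c = 1 − 0.532 = 0.468
(c ⊕ c) ⊕ ¬c = min(1, 1.000 + 0.468) = min(1, 1.468) = 1.000
a → 0 = min(1, 1 − 0.088 + 0.000) = min(1, 0.912) = 0.912
((c ⊕ c) ⊕ ¬c) → (a → 0) = min(1, 1 − 1.000 + 0.912) = min(1, 0.912) = 0.912
a ⊕ a = min(1, 0.088 + 0.088) = min(1, 0.176) = 0.176
(a ⊕ a) → c = min(1, 1 − 0.176 + 0.532) = min(1, 1.356) = 1.000
((a ⊕ a) → c) → a = min(1, 1 − 1.000 + 0.088) = min(1, 0.088) = 0.088
(((c ⊕ c) ⊕ ¬c) → (a → 0)) → (((a ⊕ a) → c) → a) = min(1, 1 − 0.912 + 0.088) = min(1, 0.176) = 0.176
(¬a → c) → ((((c ⊕ c) ⊕ ¬c) → (a → 0)) → (((a ⊕ a) → c) → a)) = min(1, 1 − 0.620 + 0.176) = min(1, 0.556) = 0.556

0.556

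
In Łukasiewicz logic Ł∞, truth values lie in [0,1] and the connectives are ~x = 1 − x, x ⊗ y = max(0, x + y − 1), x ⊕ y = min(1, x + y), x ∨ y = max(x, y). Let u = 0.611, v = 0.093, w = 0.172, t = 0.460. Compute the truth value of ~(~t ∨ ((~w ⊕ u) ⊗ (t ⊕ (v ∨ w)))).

0.368

~t = 1 − 0.460 = 0.540
~w = 1 − 0.172 = 0.828
~w ⊕ u = min(1, 0.828 + 0.611) = min(1, 1.439) = 1.000
v ∨ w = max(0.093, 0.172) = 0.172
t ⊕ (v ∨ w) = min(1, 0.460 + 0.172) = min(1, 0.632) = 0.632
(~w ⊕ u) ⊗ (t ⊕ (v ∨ w)) = max(0, 1.000 + 0.632 − 1) = max(0, 0.632) = 0.632
~t ∨ ((~w ⊕ u) ⊗ (t ⊕ (v ∨ w))) = max(0.540, 0.632) = 0.632
~(~t ∨ ((~w ⊕ u) ⊗ (t ⊕ (v ∨ w)))) = 1 − 0.632 = 0.368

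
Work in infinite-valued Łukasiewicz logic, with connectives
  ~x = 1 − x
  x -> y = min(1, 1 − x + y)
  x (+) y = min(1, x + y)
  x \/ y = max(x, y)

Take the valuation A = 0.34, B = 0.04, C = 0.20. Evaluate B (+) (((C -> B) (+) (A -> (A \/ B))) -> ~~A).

C -> B = min(1, 1 − 0.20 + 0.04) = min(1, 0.84) = 0.84
A \/ B = max(0.34, 0.04) = 0.34
A -> (A \/ B) = min(1, 1 − 0.34 + 0.34) = min(1, 1.00) = 1.00
(C -> B) (+) (A -> (A \/ B)) = min(1, 0.84 + 1.00) = min(1, 1.84) = 1.00
~A = 1 − 0.34 = 0.66
~~A = 1 − 0.66 = 0.34
((C -> B) (+) (A -> (A \/ B))) -> ~~A = min(1, 1 − 1.00 + 0.34) = min(1, 0.34) = 0.34
B (+) (((C -> B) (+) (A -> (A \/ B))) -> ~~A) = min(1, 0.04 + 0.34) = min(1, 0.38) = 0.38

0.38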